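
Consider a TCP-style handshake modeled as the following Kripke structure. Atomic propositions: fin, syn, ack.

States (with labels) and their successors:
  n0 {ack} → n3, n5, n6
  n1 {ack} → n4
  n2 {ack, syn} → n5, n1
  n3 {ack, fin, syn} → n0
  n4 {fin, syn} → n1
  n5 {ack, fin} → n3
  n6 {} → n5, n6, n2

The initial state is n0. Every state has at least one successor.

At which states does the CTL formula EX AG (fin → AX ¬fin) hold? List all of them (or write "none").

States satisfying AG (fin → AX ¬fin): {n1, n4}.
States satisfying EX AG (fin → AX ¬fin): {n1, n2, n4}.

{n1, n2, n4}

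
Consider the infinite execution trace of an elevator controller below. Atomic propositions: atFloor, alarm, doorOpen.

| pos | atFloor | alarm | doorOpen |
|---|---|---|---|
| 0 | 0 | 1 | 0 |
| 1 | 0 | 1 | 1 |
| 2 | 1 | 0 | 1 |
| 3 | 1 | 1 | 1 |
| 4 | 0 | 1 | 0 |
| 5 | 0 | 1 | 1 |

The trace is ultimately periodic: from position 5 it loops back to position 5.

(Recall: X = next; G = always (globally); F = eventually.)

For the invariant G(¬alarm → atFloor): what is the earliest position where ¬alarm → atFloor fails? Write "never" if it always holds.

never

¬alarm → atFloor holds at every position 0..5, and those are all the positions the trace ever visits, so the invariant G(¬alarm → atFloor) is never violated.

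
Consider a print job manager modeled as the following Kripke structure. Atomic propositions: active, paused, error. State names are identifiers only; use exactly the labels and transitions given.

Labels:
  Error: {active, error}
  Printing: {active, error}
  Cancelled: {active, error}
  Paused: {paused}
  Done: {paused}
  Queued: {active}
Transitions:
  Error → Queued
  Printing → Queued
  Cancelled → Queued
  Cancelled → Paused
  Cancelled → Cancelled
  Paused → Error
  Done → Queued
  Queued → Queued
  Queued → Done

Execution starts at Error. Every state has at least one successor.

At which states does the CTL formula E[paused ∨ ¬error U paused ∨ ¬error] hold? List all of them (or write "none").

States satisfying paused ∨ ¬error: {Paused, Done, Queued}.
States satisfying E[paused ∨ ¬error U paused ∨ ¬error]: {Paused, Done, Queued}.

{Paused, Done, Queued}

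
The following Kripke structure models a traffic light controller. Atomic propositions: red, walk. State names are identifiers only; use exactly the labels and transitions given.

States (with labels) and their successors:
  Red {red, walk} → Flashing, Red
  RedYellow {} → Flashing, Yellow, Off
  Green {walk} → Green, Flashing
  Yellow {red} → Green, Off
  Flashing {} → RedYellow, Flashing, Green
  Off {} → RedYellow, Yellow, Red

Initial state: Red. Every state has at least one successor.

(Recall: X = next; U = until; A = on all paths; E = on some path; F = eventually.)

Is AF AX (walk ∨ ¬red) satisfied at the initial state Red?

States satisfying AX (walk ∨ ¬red): {Red, Green, Yellow, Flashing}.
States satisfying AF AX (walk ∨ ¬red): {Red, Green, Yellow, Flashing}.
Red ∈ Sat(AF AX (walk ∨ ¬red)).

Holds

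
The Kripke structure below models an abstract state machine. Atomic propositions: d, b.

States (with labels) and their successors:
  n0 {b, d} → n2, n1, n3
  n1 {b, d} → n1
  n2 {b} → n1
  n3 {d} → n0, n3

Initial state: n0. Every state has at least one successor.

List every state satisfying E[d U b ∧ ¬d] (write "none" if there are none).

States satisfying d: {n0, n1, n3}.
States satisfying b ∧ ¬d: {n2}.
States satisfying E[d U b ∧ ¬d]: {n0, n2, n3}.

{n0, n2, n3}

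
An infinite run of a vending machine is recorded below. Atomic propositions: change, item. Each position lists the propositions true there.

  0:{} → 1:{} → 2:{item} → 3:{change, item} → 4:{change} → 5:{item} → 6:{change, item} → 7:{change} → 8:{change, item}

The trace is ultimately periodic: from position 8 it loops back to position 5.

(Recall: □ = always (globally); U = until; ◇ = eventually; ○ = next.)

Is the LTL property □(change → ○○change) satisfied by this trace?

change → ○○change must hold at every position from 0 onward. It fails at position 3, so □(change → ○○change) is false.
Positions where change holds: 3, 4, 6, 7, 8.
Check ○○change at each: 3→fails, 4→ok, 6→ok, 7→fails, 8→ok.

Does not hold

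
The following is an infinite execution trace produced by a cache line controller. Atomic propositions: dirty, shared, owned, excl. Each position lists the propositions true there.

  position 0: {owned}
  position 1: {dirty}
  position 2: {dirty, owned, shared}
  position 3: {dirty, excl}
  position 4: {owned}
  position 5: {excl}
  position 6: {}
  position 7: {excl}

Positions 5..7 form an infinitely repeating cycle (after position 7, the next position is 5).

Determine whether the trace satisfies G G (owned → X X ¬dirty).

Does not hold

G (owned → X X ¬dirty) must hold at every position from 0 onward. It fails at position 0, so G G (owned → X X ¬dirty) is false.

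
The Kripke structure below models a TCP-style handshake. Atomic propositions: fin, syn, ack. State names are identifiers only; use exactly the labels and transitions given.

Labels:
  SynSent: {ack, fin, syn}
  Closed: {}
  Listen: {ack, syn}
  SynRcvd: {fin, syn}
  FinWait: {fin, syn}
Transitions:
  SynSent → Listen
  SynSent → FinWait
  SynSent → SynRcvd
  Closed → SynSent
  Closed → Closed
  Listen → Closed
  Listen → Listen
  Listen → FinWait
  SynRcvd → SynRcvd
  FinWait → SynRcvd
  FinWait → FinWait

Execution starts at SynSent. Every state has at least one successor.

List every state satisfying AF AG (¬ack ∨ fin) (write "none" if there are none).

{SynRcvd, FinWait}

States satisfying AG (¬ack ∨ fin): {SynRcvd, FinWait}.
States satisfying AF AG (¬ack ∨ fin): {SynRcvd, FinWait}.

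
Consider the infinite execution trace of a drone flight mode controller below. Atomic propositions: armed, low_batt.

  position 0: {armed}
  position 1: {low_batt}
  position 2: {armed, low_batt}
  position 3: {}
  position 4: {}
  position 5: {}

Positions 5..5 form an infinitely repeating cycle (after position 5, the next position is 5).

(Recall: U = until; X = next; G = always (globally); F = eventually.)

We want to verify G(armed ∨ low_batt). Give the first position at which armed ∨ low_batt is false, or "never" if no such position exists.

Check armed ∨ low_batt at each position in order: 0 ✓, 1 ✓, 2 ✓.
At position 3 the labels are {}, so armed ∨ low_batt is false there. This is the first violation.

3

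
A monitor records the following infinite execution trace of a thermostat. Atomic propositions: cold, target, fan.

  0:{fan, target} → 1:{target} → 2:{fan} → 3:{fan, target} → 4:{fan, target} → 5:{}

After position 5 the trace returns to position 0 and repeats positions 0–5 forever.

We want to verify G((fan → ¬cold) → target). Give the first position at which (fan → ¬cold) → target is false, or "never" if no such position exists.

2

Check (fan → ¬cold) → target at each position in order: 0 ✓, 1 ✓.
At position 2 the labels are {fan}, so (fan → ¬cold) → target is false there. This is the first violation.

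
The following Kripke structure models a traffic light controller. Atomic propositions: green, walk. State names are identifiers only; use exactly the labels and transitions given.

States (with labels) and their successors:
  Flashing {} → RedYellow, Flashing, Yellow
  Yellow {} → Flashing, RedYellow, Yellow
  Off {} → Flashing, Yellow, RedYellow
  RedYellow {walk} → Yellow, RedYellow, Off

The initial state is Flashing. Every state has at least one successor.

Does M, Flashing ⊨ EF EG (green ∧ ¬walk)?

Violated

States satisfying EG (green ∧ ¬walk): ∅.
States satisfying EF EG (green ∧ ¬walk): ∅.
No suitable path/successor from Flashing witnesses the formula.
Flashing ∉ Sat(EF EG (green ∧ ¬walk)).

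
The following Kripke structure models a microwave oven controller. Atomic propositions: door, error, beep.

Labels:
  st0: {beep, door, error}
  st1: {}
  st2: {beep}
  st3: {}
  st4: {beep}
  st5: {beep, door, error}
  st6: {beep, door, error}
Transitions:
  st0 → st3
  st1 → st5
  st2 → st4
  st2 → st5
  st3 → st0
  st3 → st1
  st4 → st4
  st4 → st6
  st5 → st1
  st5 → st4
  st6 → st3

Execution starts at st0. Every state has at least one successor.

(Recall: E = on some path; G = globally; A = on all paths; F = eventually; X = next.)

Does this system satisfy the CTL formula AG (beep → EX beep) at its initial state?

Does not hold

States satisfying beep → EX beep: {st1, st2, st3, st4, st5}.
States satisfying AG (beep → EX beep): ∅.
st0 is reachable from st0 and violates beep → EX beep, so AG fails at st0.
st0 ∉ Sat(AG (beep → EX beep)).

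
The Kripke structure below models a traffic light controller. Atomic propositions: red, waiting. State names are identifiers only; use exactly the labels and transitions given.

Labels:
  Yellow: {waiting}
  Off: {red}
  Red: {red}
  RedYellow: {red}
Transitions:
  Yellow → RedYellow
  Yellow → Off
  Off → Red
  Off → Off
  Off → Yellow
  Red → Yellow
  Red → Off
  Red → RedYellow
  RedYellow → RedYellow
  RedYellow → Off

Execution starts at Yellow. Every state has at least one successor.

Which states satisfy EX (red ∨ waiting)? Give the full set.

{Yellow, Off, Red, RedYellow}

States satisfying red ∨ waiting: {Yellow, Off, Red, RedYellow}.
States satisfying EX (red ∨ waiting): {Yellow, Off, Red, RedYellow}.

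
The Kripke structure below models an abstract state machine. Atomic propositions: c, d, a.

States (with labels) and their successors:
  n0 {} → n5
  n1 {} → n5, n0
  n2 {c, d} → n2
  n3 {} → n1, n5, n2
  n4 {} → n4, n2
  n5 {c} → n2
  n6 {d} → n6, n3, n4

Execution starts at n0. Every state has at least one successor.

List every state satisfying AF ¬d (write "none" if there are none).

States satisfying ¬d: {n0, n1, n3, n4, n5}.
States satisfying AF ¬d: {n0, n1, n3, n4, n5}.

{n0, n1, n3, n4, n5}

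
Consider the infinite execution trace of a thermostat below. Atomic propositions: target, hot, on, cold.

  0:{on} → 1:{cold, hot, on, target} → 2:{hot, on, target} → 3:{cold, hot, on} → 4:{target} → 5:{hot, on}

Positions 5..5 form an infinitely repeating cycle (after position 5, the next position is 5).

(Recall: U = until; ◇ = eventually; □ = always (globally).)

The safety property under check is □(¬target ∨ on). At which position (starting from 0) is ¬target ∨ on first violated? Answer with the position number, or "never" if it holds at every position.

Check ¬target ∨ on at each position in order: 0 ✓, 1 ✓, 2 ✓, 3 ✓.
At position 4 the labels are {target}, so ¬target ∨ on is false there. This is the first violation.

4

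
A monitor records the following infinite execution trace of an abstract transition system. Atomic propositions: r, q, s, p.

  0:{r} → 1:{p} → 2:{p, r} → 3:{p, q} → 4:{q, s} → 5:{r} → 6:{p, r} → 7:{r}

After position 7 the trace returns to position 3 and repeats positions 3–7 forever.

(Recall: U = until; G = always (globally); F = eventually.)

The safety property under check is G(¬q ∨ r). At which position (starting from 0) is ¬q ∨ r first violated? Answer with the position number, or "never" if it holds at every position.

3

Check ¬q ∨ r at each position in order: 0 ✓, 1 ✓, 2 ✓.
At position 3 the labels are {p, q}, so ¬q ∨ r is false there. This is the first violation.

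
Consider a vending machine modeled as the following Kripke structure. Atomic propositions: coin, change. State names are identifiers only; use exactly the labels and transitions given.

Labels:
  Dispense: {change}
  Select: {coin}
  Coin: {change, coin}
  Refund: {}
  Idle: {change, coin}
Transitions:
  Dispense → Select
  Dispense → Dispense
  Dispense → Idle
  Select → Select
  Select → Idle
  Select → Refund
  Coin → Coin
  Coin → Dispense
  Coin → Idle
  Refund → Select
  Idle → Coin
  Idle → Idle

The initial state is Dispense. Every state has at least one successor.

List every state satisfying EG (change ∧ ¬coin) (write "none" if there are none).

{Dispense}

States satisfying change ∧ ¬coin: {Dispense}.
States satisfying EG (change ∧ ¬coin): {Dispense}.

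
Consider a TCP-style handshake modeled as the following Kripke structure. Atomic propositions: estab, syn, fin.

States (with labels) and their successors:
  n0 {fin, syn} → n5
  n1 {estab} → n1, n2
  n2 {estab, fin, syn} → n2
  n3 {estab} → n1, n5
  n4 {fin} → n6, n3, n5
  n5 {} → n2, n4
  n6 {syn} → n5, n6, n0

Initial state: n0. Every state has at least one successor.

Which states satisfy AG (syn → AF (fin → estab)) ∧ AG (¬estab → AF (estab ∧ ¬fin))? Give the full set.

{n1, n2}

States satisfying syn → AF (fin → estab): {n0, n1, n2, n3, n4, n5, n6}.
States satisfying AG (syn → AF (fin → estab)): {n0, n1, n2, n3, n4, n5, n6}.
States satisfying ¬estab → AF (estab ∧ ¬fin): {n1, n2, n3}.
States satisfying AG (¬estab → AF (estab ∧ ¬fin)): {n1, n2}.
States satisfying AG (syn → AF (fin → estab)) ∧ AG (¬estab → AF (estab ∧ ¬fin)): {n1, n2}.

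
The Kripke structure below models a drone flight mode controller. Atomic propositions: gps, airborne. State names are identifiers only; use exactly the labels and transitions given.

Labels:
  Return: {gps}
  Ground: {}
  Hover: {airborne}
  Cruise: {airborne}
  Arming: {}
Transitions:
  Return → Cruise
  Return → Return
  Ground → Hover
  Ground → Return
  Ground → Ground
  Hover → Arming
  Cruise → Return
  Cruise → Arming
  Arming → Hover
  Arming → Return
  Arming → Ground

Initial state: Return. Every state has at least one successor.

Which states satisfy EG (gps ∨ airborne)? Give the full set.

{Return, Cruise}

States satisfying gps ∨ airborne: {Return, Hover, Cruise}.
States satisfying EG (gps ∨ airborne): {Return, Cruise}.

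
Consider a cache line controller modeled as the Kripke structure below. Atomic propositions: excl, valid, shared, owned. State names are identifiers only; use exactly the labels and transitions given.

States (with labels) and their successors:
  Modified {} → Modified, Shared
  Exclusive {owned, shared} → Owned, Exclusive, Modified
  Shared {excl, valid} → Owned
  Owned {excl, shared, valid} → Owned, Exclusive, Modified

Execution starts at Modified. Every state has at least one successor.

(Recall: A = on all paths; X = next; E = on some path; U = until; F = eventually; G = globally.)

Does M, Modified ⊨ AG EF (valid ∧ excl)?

States satisfying EF (valid ∧ excl): {Modified, Exclusive, Shared, Owned}.
States satisfying AG EF (valid ∧ excl): {Modified, Exclusive, Shared, Owned}.
Every state reachable from Modified satisfies EF (valid ∧ excl).
Modified ∈ Sat(AG EF (valid ∧ excl)).

Satisfied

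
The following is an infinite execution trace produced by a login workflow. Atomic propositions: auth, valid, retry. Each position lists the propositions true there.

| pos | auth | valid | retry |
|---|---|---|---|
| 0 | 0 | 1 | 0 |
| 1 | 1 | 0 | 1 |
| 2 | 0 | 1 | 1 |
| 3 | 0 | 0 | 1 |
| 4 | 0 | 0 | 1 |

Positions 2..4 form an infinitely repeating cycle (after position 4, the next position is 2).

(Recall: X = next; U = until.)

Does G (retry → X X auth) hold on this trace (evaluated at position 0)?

No

retry → X X auth must hold at every position from 0 onward. It fails at position 1, so G (retry → X X auth) is false.
Positions where retry holds: 1, 2, 3, 4.
Check X X auth at each: 1→fails, 2→fails, 3→fails, 4→fails.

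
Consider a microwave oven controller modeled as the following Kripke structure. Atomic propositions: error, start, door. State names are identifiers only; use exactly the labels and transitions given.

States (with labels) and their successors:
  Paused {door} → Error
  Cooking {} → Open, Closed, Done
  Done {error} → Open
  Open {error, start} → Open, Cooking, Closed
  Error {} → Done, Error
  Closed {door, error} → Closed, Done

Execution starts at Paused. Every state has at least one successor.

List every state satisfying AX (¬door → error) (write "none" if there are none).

{Cooking, Done, Closed}

States satisfying ¬door → error: {Paused, Done, Open, Closed}.
States satisfying AX (¬door → error): {Cooking, Done, Closed}.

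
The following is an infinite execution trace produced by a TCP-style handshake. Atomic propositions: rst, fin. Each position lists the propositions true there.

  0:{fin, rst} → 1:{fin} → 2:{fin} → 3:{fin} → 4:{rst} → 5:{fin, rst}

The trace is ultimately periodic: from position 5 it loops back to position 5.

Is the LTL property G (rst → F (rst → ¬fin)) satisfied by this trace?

rst → F (rst → ¬fin) must hold at every position from 0 onward. It fails at position 5, so G (rst → F (rst → ¬fin)) is false.
Positions where rst holds: 0, 4, 5.
Check F (rst → ¬fin) at each: 0→ok, 4→ok, 5→fails.

Violated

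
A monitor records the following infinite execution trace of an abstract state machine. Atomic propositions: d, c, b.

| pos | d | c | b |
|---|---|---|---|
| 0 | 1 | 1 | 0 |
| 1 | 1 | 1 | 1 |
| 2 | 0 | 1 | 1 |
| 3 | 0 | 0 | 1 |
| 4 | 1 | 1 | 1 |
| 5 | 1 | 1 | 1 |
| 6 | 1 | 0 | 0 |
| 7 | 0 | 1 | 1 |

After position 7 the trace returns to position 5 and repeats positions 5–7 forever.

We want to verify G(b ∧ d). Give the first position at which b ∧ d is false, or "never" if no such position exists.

0

At position 0 the labels are {c, d}, so b ∧ d is false there. This is the first violation.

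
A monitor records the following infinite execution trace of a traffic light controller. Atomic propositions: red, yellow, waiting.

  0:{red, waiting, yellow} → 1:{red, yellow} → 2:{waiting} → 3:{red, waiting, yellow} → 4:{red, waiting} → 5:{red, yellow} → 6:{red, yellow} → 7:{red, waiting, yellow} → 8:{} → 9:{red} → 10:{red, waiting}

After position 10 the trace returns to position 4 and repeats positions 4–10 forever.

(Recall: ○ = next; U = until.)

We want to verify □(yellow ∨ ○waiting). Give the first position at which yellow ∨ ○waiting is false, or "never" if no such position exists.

4

Check yellow ∨ ○waiting at each position in order: 0 ✓, 1 ✓, 2 ✓, 3 ✓.
At position 4 the labels are {red, waiting} and the next position 5 has {red, yellow}, so yellow ∨ ○waiting is false there. This is the first violation.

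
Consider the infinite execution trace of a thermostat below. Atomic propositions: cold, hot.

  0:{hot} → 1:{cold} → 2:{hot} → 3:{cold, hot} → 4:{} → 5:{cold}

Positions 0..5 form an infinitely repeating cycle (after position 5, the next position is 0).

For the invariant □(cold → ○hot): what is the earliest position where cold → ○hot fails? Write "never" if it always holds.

Check cold → ○hot at each position in order: 0 ✓, 1 ✓, 2 ✓.
At position 3 the labels are {cold, hot} and the next position 4 has {}, so cold → ○hot is false there. This is the first violation.

3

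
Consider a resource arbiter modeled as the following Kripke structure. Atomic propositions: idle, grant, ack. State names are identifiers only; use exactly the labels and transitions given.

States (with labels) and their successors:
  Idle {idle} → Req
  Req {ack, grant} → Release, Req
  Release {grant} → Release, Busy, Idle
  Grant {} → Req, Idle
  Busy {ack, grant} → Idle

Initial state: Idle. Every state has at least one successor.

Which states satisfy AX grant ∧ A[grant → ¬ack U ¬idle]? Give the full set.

States satisfying grant: {Req, Release, Busy}.
States satisfying AX grant: {Idle, Req}.
States satisfying grant → ¬ack: {Idle, Release, Grant}.
States satisfying ¬idle: {Req, Release, Grant, Busy}.
States satisfying A[grant → ¬ack U ¬idle]: {Idle, Req, Release, Grant, Busy}.
States satisfying AX grant ∧ A[grant → ¬ack U ¬idle]: {Idle, Req}.

{Idle, Req}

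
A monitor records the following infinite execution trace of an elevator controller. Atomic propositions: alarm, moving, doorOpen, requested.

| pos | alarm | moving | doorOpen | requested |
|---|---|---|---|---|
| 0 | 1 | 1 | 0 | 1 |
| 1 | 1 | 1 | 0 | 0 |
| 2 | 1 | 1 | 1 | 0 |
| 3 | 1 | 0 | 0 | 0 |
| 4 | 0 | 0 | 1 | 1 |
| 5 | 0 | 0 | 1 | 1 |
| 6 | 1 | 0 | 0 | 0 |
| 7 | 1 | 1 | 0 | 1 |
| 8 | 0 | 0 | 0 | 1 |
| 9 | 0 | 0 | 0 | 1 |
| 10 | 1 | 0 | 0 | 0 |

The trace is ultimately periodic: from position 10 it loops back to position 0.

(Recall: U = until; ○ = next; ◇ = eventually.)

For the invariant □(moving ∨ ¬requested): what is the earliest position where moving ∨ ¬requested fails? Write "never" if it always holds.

Check moving ∨ ¬requested at each position in order: 0 ✓, 1 ✓, 2 ✓, 3 ✓.
At position 4 the labels are {doorOpen, requested}, so moving ∨ ¬requested is false there. This is the first violation.

4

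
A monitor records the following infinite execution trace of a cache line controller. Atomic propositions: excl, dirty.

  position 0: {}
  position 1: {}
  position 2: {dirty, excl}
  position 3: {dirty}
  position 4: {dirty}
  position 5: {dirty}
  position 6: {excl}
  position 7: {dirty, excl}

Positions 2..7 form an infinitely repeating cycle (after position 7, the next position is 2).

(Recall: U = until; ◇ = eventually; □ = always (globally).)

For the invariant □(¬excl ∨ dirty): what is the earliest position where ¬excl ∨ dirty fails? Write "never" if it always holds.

Check ¬excl ∨ dirty at each position in order: 0 ✓, 1 ✓, 2 ✓, 3 ✓, 4 ✓, 5 ✓.
At position 6 the labels are {excl}, so ¬excl ∨ dirty is false there. This is the first violation.

6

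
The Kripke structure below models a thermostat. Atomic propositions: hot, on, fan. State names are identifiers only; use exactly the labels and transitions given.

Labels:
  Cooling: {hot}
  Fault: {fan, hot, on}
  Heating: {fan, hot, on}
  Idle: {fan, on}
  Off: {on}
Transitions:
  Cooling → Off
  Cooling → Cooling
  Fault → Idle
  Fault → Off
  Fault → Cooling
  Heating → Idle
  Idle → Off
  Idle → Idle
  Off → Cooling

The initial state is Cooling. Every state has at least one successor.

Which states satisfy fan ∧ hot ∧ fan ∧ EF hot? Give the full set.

{Fault, Heating}

States satisfying hot ∧ fan: {Fault, Heating}.
States satisfying fan ∧ hot ∧ fan: {Fault, Heating}.
States satisfying hot: {Cooling, Fault, Heating}.
States satisfying EF hot: {Cooling, Fault, Heating, Idle, Off}.
States satisfying fan ∧ hot ∧ fan ∧ EF hot: {Fault, Heating}.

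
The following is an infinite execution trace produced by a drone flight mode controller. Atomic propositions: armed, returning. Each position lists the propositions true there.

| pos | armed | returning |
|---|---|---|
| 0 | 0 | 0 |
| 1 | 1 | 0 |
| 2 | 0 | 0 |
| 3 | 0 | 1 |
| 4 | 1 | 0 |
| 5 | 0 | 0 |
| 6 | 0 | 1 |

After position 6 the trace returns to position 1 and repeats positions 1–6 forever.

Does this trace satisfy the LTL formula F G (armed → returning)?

No

G (armed → returning) is false at every position 0..6, so it never becomes true and F G (armed → returning) fails.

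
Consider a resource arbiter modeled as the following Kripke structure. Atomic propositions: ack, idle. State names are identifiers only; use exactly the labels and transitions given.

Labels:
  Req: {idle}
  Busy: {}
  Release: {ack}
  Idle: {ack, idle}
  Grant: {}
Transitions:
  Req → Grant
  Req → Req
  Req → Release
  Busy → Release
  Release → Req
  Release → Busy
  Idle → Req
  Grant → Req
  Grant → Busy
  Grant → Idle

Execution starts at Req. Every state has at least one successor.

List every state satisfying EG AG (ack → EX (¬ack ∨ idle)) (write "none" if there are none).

States satisfying AG (ack → EX (¬ack ∨ idle)): {Req, Busy, Release, Idle, Grant}.
States satisfying EG AG (ack → EX (¬ack ∨ idle)): {Req, Busy, Release, Idle, Grant}.

{Req, Busy, Release, Idle, Grant}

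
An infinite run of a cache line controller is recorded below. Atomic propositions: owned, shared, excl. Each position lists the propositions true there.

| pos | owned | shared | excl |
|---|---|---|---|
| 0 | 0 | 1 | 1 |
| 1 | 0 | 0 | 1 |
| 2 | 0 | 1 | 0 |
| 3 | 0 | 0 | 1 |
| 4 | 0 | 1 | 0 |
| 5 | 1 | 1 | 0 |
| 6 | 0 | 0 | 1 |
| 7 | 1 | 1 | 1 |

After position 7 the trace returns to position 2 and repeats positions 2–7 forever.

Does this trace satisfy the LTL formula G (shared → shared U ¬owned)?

shared → shared U ¬owned holds at every position 0..7, and those are all positions ever visited, so G (shared → shared U ¬owned) holds.
Positions where shared holds: 0, 2, 4, 5, 7.
Check shared U ¬owned at each: 0→ok, 2→ok, 4→ok, 5→ok, 7→ok.

Holds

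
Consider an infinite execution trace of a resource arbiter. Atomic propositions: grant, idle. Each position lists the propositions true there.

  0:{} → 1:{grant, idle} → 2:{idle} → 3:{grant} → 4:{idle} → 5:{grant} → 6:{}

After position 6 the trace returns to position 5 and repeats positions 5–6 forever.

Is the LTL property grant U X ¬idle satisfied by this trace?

Walking from position 0: at position 0, X ¬idle has not yet held and grant fails, so grant U X ¬idle is false.

Violated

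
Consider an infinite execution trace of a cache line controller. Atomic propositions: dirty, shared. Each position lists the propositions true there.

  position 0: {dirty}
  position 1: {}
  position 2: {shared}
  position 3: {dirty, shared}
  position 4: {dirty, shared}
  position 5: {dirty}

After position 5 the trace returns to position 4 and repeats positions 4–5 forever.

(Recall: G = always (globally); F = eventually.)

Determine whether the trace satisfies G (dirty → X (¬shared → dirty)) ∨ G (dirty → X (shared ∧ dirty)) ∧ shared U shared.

Violated

dirty → X (¬shared → dirty) must hold at every position from 0 onward. It fails at position 0, so G (dirty → X (¬shared → dirty)) is false.
Positions where dirty holds: 0, 3, 4, 5.
Check X (¬shared → dirty) at each: 0→fails, 3→ok, 4→ok, 5→ok.
At position 0: G (dirty → X (¬shared → dirty)) is false; G (dirty → X (shared ∧ dirty)) ∧ shared U shared is false; so G (dirty → X (¬shared → dirty)) ∨ G (dirty → X (shared ∧ dirty)) ∧ shared U shared is false.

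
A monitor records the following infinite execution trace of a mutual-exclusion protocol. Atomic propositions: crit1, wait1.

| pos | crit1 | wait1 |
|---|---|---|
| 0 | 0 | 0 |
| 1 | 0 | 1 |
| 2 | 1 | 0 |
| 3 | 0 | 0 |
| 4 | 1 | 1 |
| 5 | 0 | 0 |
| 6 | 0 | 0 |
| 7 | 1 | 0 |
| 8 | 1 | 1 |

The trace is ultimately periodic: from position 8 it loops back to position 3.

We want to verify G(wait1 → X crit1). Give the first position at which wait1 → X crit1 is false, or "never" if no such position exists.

Check wait1 → X crit1 at each position in order: 0 ✓, 1 ✓, 2 ✓, 3 ✓.
At position 4 the labels are {crit1, wait1} and the next position 5 has {}, so wait1 → X crit1 is false there. This is the first violation.

4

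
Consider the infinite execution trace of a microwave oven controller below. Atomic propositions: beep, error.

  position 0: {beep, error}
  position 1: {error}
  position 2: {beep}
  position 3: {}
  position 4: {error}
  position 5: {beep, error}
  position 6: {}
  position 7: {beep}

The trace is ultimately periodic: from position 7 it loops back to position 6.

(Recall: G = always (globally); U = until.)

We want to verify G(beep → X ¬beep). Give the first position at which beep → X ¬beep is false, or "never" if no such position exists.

beep → X ¬beep holds at every position 0..7, and those are all the positions the trace ever visits, so the invariant G(beep → X ¬beep) is never violated.

never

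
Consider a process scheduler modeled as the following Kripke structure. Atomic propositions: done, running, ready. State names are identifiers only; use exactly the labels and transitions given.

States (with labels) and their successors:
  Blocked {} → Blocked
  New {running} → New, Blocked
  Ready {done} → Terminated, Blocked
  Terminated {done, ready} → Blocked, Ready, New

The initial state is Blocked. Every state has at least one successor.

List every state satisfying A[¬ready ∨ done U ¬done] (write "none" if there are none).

{Blocked, New}

States satisfying ¬ready ∨ done: {Blocked, New, Ready, Terminated}.
States satisfying ¬done: {Blocked, New}.
States satisfying A[¬ready ∨ done U ¬done]: {Blocked, New}.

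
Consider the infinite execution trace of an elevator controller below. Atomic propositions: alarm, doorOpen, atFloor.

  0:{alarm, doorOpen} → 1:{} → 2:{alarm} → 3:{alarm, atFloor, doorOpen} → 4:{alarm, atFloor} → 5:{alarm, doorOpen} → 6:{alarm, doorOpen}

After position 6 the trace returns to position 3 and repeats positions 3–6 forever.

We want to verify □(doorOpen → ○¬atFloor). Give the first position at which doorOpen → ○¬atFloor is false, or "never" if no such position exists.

3

Check doorOpen → ○¬atFloor at each position in order: 0 ✓, 1 ✓, 2 ✓.
At position 3 the labels are {alarm, atFloor, doorOpen} and the next position 4 has {alarm, atFloor}, so doorOpen → ○¬atFloor is false there. This is the first violation.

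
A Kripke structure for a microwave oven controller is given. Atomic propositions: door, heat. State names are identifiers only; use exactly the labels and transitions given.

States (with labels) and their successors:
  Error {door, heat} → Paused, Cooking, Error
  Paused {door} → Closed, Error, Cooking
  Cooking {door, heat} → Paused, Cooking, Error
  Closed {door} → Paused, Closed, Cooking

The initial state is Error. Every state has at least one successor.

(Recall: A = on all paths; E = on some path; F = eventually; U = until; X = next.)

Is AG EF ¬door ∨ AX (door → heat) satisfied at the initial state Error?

States satisfying EF ¬door: ∅.
States satisfying AG EF ¬door: ∅.
States satisfying door → heat: {Error, Cooking}.
States satisfying AX (door → heat): ∅.
States satisfying AG EF ¬door ∨ AX (door → heat): ∅.
Error ∉ Sat(AG EF ¬door ∨ AX (door → heat)).

Violated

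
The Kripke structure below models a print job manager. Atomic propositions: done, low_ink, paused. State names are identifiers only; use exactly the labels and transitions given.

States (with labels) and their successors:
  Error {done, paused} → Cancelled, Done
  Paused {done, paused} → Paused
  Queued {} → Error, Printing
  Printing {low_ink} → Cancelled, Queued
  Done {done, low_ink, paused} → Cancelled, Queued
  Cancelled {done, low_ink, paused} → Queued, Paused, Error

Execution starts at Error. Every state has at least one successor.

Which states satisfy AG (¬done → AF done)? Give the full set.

States satisfying ¬done → AF done: {Error, Paused, Done, Cancelled}.
States satisfying AG (¬done → AF done): {Paused}.

{Paused}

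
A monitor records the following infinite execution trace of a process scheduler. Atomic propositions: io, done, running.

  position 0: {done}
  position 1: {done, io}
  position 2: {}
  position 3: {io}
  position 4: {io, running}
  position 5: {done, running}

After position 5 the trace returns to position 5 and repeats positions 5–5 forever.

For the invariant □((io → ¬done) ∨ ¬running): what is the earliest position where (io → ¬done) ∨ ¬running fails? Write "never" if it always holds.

never

(io → ¬done) ∨ ¬running holds at every position 0..5, and those are all the positions the trace ever visits, so the invariant □((io → ¬done) ∨ ¬running) is never violated.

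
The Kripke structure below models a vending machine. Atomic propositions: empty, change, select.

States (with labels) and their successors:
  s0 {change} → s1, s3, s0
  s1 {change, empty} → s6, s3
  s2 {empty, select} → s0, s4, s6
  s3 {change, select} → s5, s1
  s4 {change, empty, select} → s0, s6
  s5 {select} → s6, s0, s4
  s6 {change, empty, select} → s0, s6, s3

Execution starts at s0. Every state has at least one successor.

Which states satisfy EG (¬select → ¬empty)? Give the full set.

{s0, s2, s3, s4, s5, s6}

States satisfying ¬select → ¬empty: {s0, s2, s3, s4, s5, s6}.
States satisfying EG (¬select → ¬empty): {s0, s2, s3, s4, s5, s6}.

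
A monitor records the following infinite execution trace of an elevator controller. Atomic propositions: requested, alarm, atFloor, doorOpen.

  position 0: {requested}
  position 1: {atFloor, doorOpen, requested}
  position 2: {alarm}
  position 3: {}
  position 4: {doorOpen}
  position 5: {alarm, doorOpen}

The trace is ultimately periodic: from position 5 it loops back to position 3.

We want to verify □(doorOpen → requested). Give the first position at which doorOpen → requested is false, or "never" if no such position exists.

4

Check doorOpen → requested at each position in order: 0 ✓, 1 ✓, 2 ✓, 3 ✓.
At position 4 the labels are {doorOpen}, so doorOpen → requested is false there. This is the first violation.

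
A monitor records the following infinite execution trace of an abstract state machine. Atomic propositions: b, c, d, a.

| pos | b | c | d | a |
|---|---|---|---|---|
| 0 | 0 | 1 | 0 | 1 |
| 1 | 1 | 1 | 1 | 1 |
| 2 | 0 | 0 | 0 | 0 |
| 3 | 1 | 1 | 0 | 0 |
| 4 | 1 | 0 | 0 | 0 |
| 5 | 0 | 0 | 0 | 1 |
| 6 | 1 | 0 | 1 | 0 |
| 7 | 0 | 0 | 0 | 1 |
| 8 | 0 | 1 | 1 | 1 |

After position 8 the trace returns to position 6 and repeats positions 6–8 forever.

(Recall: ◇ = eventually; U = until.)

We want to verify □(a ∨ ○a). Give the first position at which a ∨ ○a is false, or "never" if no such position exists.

Check a ∨ ○a at each position in order: 0 ✓, 1 ✓.
At position 2 the labels are {} and the next position 3 has {b, c}, so a ∨ ○a is false there. This is the first violation.

2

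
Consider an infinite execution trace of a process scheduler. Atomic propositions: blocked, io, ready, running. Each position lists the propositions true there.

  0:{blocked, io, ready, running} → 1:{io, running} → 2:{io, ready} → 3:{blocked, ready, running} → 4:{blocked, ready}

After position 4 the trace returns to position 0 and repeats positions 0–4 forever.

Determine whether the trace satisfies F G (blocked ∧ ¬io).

No

G (blocked ∧ ¬io) is false at every position 0..4, so it never becomes true and F G (blocked ∧ ¬io) fails.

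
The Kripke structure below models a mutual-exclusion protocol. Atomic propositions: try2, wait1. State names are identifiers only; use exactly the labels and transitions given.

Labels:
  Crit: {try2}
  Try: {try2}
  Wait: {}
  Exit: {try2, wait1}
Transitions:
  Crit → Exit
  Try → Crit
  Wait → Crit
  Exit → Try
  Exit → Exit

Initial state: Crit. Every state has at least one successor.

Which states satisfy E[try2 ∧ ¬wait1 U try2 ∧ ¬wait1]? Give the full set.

States satisfying try2 ∧ ¬wait1: {Crit, Try}.
States satisfying E[try2 ∧ ¬wait1 U try2 ∧ ¬wait1]: {Crit, Try}.

{Crit, Try}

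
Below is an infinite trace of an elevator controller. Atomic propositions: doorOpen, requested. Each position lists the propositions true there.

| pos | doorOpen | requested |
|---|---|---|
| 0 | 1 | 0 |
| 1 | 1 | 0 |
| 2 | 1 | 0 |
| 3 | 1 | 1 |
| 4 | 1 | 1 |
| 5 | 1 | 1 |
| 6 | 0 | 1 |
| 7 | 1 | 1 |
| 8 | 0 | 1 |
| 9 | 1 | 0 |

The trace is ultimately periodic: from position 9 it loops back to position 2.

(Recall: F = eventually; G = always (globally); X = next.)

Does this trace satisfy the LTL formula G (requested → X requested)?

requested → X requested must hold at every position from 0 onward. It fails at position 8, so G (requested → X requested) is false.
Positions where requested holds: 3, 4, 5, 6, 7, 8.
Check X requested at each: 3→ok, 4→ok, 5→ok, 6→ok, 7→ok, 8→fails.

Does not hold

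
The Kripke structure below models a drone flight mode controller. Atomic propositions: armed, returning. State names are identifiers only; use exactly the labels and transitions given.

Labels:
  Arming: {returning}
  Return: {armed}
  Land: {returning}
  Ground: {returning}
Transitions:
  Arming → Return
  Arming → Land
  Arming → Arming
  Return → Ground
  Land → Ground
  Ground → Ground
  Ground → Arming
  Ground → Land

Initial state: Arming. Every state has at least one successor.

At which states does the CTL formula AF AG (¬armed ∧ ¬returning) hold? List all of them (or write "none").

States satisfying AG (¬armed ∧ ¬returning): ∅.
States satisfying AF AG (¬armed ∧ ¬returning): ∅.

none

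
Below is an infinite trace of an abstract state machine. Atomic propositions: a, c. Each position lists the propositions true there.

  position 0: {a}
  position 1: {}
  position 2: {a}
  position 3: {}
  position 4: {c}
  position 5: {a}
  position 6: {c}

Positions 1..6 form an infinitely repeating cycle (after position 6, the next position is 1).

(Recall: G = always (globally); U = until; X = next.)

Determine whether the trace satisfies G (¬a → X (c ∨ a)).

¬a → X (c ∨ a) must hold at every position from 0 onward. It fails at position 6, so G (¬a → X (c ∨ a)) is false.
Positions where ¬a holds: 1, 3, 4, 6.
Check X (c ∨ a) at each: 1→ok, 3→ok, 4→ok, 6→fails.

No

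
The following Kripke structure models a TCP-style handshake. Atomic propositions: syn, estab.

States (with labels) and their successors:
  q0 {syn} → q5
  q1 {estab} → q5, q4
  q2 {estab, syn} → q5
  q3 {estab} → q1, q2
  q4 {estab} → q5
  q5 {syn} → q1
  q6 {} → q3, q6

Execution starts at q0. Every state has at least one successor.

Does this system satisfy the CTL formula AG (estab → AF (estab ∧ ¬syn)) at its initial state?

States satisfying estab → AF (estab ∧ ¬syn): {q0, q1, q2, q3, q4, q5, q6}.
States satisfying AG (estab → AF (estab ∧ ¬syn)): {q0, q1, q2, q3, q4, q5, q6}.
Every state reachable from q0 satisfies estab → AF (estab ∧ ¬syn).
q0 ∈ Sat(AG (estab → AF (estab ∧ ¬syn))).

Yes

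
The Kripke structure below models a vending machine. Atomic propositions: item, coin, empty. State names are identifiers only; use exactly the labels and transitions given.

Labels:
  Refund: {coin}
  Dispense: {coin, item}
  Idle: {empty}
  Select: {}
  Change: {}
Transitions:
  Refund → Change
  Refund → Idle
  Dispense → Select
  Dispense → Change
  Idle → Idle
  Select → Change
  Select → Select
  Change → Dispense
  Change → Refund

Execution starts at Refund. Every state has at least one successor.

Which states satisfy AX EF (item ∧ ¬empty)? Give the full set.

States satisfying EF (item ∧ ¬empty): {Refund, Dispense, Select, Change}.
States satisfying AX EF (item ∧ ¬empty): {Dispense, Select, Change}.

{Dispense, Select, Change}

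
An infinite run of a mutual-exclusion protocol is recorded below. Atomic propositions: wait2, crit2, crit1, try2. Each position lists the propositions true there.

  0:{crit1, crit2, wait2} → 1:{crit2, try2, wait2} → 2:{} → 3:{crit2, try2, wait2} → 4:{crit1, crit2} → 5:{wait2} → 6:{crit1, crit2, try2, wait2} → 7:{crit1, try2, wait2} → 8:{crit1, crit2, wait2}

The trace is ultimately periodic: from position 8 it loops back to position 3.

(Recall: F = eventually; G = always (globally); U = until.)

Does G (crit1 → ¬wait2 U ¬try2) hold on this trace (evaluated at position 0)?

No

crit1 → ¬wait2 U ¬try2 must hold at every position from 0 onward. It fails at position 6, so G (crit1 → ¬wait2 U ¬try2) is false.
Positions where crit1 holds: 0, 4, 6, 7, 8.
Check ¬wait2 U ¬try2 at each: 0→ok, 4→ok, 6→fails, 7→fails, 8→ok.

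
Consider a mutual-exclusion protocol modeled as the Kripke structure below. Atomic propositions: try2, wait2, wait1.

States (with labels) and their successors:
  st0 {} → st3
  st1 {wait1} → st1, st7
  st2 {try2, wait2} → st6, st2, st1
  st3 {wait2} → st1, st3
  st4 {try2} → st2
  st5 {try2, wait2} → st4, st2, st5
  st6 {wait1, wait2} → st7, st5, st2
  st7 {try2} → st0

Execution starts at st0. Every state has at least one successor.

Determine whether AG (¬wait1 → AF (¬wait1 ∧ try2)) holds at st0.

Violated

States satisfying ¬wait1 → AF (¬wait1 ∧ try2): {st1, st2, st4, st5, st6, st7}.
States satisfying AG (¬wait1 → AF (¬wait1 ∧ try2)): ∅.
st0 is reachable from st0 and violates ¬wait1 → AF (¬wait1 ∧ try2), so AG fails at st0.
st0 ∉ Sat(AG (¬wait1 → AF (¬wait1 ∧ try2))).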